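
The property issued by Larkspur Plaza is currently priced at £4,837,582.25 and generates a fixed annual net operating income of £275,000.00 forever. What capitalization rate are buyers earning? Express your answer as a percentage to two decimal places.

P = C/r ⇒ r = C/P = £275,000.00/£4,837,582.25 = 0.056847

5.68%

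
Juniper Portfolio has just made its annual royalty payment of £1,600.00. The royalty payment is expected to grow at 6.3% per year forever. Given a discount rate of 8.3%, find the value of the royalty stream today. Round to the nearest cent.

£85040.00

D₁ = D₀ × (1 + g) = £1,600.00 × 1.063 = £1,700.8000
Growing perpetuity: P = D₁ / (r − g) = £1,700.8000 / (0.083 − 0.063) = £85,040.00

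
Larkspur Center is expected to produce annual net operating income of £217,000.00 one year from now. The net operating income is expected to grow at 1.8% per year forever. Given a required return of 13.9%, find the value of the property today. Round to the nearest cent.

£1793388.43

Growing perpetuity: P = D₁ / (r − g) = £217,000.0000 / (0.139 − 0.018) = £1,793,388.43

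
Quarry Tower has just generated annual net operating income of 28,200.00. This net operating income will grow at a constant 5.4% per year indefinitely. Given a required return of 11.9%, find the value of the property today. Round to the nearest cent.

D₁ = D₀ × (1 + g) = 28,200.00 × 1.054 = 29,722.8000
Growing perpetuity: P = D₁ / (r − g) = 29,722.8000 / (0.119 − 0.054) = 457,273.85

457273.85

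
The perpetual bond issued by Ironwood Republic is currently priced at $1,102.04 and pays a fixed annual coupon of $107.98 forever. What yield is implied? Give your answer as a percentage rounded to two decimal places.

P = C/r ⇒ r = C/P = $107.98/$1,102.04 = 0.097982

9.80%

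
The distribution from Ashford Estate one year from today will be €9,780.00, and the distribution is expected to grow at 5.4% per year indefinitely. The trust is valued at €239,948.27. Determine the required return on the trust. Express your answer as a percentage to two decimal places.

9.48%

P = D₁/(r − g) ⇒ r = D₁/P + g = €9,780.0000/€239,948.27 + 0.054 = 0.040759 + 0.054 = 0.094759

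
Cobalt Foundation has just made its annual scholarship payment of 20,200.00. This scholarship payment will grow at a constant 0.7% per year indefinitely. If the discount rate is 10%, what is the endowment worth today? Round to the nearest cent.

D₁ = D₀ × (1 + g) = 20,200.00 × 1.007 = 20,341.4000
Growing perpetuity: P = D₁ / (r − g) = 20,341.4000 / (0.1 − 0.007) = 218,724.73

218724.73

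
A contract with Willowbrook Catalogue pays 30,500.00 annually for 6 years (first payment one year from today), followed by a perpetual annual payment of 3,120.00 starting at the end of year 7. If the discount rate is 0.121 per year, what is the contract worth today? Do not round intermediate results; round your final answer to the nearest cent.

PV of 6-year annuity: 30,500.00 × [1 − (1+0.121)^−6] / 0.121 = 125043.57552
Perpetuity value at year 6: 3,120.00 / 0.121 = 25785.12397
PV of perpetuity: 25785.12397 / (1+0.121)^6 = 12993.78116
Total PV = 125043.57552 + 12993.78116 = 138037.35668

138037.36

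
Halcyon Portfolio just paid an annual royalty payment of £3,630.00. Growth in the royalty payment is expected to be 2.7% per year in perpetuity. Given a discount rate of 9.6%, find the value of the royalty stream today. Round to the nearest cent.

£54029.13

D₁ = D₀ × (1 + g) = £3,630.00 × 1.027 = £3,728.0100
Growing perpetuity: P = D₁ / (r − g) = £3,728.0100 / (0.096 − 0.027) = £54,029.13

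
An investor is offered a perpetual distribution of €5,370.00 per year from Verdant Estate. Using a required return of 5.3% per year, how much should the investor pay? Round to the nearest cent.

Level perpetuity: PV = C / r = €5,370.00 / 0.053 = €101,320.75

€101320.75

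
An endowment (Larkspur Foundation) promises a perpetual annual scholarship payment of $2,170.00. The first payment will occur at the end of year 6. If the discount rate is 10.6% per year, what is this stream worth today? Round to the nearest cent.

$12370.24

Value at end of year 5: C / r = $2,170.00 / 0.106 = $20,471.6981
Discount to today: PV = $20,471.6981 / (1 + 0.106)^5 = $20,471.6981 / 1.654915 = $12,370.24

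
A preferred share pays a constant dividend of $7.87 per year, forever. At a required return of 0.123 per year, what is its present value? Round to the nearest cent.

$63.98

Level perpetuity: PV = C / r = $7.87 / 0.123 = $63.98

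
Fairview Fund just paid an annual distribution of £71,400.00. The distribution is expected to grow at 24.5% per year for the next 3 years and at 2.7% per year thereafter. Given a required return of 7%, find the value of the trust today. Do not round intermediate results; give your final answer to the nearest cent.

£2978532.22

D_1 = 88893.00000
D_2 = 110671.78500
D_3 = 137786.37233
Terminal value at year 3: TV = D_3×(1+g_2)/(r−g_2) = 141506.60438/0.043 = 3290851.26460
P_0 = D_1/(1+r)^1 + D_2/(1+r)^2 + D_3/(1+r)^3 + TV/(1+r)^3
    = 83077.57009 + 96665.02315 + 112474.72319 + 2686314.90046 = 2978532.21689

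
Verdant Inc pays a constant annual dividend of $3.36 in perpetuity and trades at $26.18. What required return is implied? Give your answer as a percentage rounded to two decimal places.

P = C/r ⇒ r = C/P = $3.36/$26.18 = 0.128342

12.83%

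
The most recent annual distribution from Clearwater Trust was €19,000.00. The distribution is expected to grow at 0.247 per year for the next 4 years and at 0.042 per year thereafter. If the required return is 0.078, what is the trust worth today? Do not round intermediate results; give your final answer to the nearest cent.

D_1 = 23693.00000
D_2 = 29545.17100
D_3 = 36842.82824
D_4 = 45943.00681
Terminal value at year 4: TV = D_4×(1+g_2)/(r−g_2) = 47872.61310/0.036 = 1329794.80827
P_0 = D_1/(1+r)^1 + D_2/(1+r)^2 + D_3/(1+r)^3 + D_4/(1+r)^4 + TV/(1+r)^4
    = 21978.66419 + 25424.29893 + 29410.11203 + 34020.78822 + 984712.81459 = 1095546.67796

€1095546.68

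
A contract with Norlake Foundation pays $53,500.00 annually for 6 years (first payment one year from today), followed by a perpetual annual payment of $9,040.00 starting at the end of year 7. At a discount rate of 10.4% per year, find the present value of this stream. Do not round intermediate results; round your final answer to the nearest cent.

$278309.11

PV of 6-year annuity: $53,500.00 × [1 − (1+0.104)^−6] / 0.104 = 230300.33160
Perpetuity value at year 6: $9,040.00 / 0.104 = 86923.07692
PV of perpetuity: 86923.07692 / (1+0.104)^6 = 48008.77790
Total PV = 230300.33160 + 48008.77790 = 278309.10951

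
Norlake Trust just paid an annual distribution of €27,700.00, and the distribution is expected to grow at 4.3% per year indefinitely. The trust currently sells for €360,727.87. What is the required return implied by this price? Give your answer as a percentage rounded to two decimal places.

D₁ = €27,700.00 × 1.043 = €28,891.1000
P = D₁/(r − g) ⇒ r = D₁/P + g = €28,891.1000/€360,727.87 + 0.043 = 0.080091 + 0.043 = 0.123091

12.31%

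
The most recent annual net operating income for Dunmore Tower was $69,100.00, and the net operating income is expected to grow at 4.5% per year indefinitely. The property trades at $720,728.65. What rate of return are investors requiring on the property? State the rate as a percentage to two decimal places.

D₁ = $69,100.00 × 1.045 = $72,209.5000
P = D₁/(r − g) ⇒ r = D₁/P + g = $72,209.5000/$720,728.65 + 0.045 = 0.100190 + 0.045 = 0.145190

14.52%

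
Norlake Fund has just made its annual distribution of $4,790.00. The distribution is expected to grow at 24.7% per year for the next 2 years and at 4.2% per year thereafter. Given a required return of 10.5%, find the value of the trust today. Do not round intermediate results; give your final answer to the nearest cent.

$112401.07

D_1 = 5973.13000
D_2 = 7448.49311
Terminal value at year 2: TV = D_2×(1+g_2)/(r−g_2) = 7761.32982/0.063 = 123195.71144
P_0 = D_1/(1+r)^1 + D_2/(1+r)^2 + TV/(1+r)^2
    = 5405.54751 + 6100.19706 + 100895.32273 = 112401.06730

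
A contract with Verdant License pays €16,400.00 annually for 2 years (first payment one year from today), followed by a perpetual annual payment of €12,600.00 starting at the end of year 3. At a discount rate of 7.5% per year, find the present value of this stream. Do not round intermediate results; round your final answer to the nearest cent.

PV of 2-year annuity: €16,400.00 × [1 − (1+0.075)^−2] / 0.075 = 29447.26879
Perpetuity value at year 2: €12,600.00 / 0.075 = 168000.00000
PV of perpetuity: 168000.00000 / (1+0.075)^2 = 145375.87885
Total PV = 29447.26879 + 145375.87885 = 174823.14765

€174823.15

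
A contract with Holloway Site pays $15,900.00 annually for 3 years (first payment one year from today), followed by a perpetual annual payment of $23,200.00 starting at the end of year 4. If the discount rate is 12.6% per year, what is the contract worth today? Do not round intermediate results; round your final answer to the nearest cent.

PV of 3-year annuity: $15,900.00 × [1 − (1+0.126)^−3] / 0.126 = 37798.79225
Perpetuity value at year 3: $23,200.00 / 0.126 = 184126.98413
PV of perpetuity: 184126.98413 / (1+0.126)^3 = 128974.02939
Total PV = 37798.79225 + 128974.02939 = 166772.82165

$166772.82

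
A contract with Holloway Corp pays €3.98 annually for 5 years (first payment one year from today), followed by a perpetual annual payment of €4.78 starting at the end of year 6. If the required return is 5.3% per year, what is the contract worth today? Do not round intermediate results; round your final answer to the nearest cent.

€86.75

PV of 5-year annuity: €3.98 × [1 − (1+0.053)^−5] / 0.053 = 17.08935
Perpetuity value at year 5: €4.78 / 0.053 = 90.18868
PV of perpetuity: 90.18868 / (1+0.053)^5 = 69.66428
Total PV = 17.08935 + 69.66428 = 86.75363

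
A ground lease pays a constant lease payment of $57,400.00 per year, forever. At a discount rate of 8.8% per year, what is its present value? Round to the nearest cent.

$652272.73

Level perpetuity: PV = C / r = $57,400.00 / 0.088 = $652,272.73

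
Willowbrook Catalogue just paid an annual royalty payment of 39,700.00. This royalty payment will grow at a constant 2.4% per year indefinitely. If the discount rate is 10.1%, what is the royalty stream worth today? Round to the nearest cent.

D₁ = D₀ × (1 + g) = 39,700.00 × 1.024 = 40,652.8000
Growing perpetuity: P = D₁ / (r − g) = 40,652.8000 / (0.101 − 0.024) = 527,958.44

527958.44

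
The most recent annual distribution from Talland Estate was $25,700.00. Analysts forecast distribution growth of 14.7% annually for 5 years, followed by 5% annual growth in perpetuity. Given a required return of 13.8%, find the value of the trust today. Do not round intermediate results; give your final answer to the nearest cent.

$450547.95

D_1 = 29477.90000
D_2 = 33811.15130
D_3 = 38781.39054
D_4 = 44482.25495
D_5 = 51021.14643
Terminal value at year 5: TV = D_5×(1+g_2)/(r−g_2) = 53572.20375/0.088 = 608775.04261
P_0 = D_1/(1+r)^1 + D_2/(1+r)^2 + D_3/(1+r)^3 + D_4/(1+r)^4 + D_5/(1+r)^5 + TV/(1+r)^5
    = 25903.25132 + 26108.11007 + 26314.58897 + 26522.70084 + 26732.45858 + 318966.83530 = 450547.94507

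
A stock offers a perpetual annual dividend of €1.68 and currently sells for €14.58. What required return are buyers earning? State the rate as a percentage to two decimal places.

P = C/r ⇒ r = C/P = €1.68/€14.58 = 0.115226

11.52%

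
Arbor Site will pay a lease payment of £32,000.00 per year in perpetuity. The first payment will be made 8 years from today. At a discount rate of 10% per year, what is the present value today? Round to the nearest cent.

Value at end of year 7: C / r = £32,000.00 / 0.1 = £320,000.0000
Discount to today: PV = £320,000.0000 / (1 + 0.1)^7 = £320,000.0000 / 1.948717 = £164,210.60

£164210.60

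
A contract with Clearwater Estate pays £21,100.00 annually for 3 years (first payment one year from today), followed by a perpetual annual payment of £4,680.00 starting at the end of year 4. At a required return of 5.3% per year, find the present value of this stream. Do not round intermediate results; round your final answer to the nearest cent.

PV of 3-year annuity: £21,100.00 × [1 − (1+0.053)^−3] / 0.053 = 57139.04442
Perpetuity value at year 3: £4,680.00 / 0.053 = 88301.88679
PV of perpetuity: 88301.88679 / (1+0.053)^3 = 75628.39258
Total PV = 57139.04442 + 75628.39258 = 132767.43700

£132767.44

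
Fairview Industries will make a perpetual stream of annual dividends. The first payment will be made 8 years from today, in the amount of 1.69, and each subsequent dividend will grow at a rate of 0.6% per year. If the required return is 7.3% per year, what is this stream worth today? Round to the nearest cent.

15.40

Value at end of year 7: C₁ / (r − g) = 1.69 / (0.073 − 0.006) = 25.2239
Discount to today: PV = 25.2239 / (1 + 0.073)^7 = 25.2239 / 1.637563 = 15.40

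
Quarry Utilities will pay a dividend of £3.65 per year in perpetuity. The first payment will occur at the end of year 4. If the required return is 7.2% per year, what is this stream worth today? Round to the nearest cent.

Value at end of year 3: C / r = £3.65 / 0.072 = £50.6944
Discount to today: PV = £50.6944 / (1 + 0.072)^3 = £50.6944 / 1.231925 = £41.15

£41.15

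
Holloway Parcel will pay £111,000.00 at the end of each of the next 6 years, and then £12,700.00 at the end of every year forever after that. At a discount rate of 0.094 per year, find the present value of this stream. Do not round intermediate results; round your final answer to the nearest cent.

£570862.44

PV of 6-year annuity: £111,000.00 × [1 − (1+0.094)^−6] / 0.094 = 492054.14902
Perpetuity value at year 6: £12,700.00 / 0.094 = 135106.38298
PV of perpetuity: 135106.38298 / (1+0.094)^6 = 78808.29566
Total PV = 492054.14902 + 78808.29566 = 570862.44468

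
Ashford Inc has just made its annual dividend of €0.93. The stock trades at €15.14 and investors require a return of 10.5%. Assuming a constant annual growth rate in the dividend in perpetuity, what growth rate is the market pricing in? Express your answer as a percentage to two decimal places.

P = D₀(1+g)/(r−g) ⇒ P(r−g) = D₀(1+g) ⇒ g(P+D₀) = P·r − D₀
g = (P·r − D₀)/(P + D₀) = (€15.14×0.105 − €0.93) / (€15.14 + €0.93) = 0.041052

4.11%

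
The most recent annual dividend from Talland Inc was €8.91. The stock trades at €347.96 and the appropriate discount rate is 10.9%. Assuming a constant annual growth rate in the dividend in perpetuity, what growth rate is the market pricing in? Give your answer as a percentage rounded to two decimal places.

P = D₀(1+g)/(r−g) ⇒ P(r−g) = D₀(1+g) ⇒ g(P+D₀) = P·r − D₀
g = (P·r − D₀)/(P + D₀) = (€347.96×0.109 − €8.91) / (€347.96 + €8.91) = 0.081312

8.13%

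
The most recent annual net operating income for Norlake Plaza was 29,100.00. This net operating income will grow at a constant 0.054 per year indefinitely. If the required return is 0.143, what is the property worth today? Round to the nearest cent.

344622.47

D₁ = D₀ × (1 + g) = 29,100.00 × 1.054 = 30,671.4000
Growing perpetuity: P = D₁ / (r − g) = 30,671.4000 / (0.143 − 0.054) = 344,622.47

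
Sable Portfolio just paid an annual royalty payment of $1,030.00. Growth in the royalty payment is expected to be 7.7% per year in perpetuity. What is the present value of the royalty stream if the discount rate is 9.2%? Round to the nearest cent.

D₁ = D₀ × (1 + g) = $1,030.00 × 1.077 = $1,109.3100
Growing perpetuity: P = D₁ / (r − g) = $1,109.3100 / (0.092 − 0.077) = $73,954.00

$73954.00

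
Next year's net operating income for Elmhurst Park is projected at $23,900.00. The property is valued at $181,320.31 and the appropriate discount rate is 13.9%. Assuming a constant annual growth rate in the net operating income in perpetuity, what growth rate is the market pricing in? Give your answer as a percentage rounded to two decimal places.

P = D₁/(r−g) ⇒ g = r − D₁/P = 0.139 − $23,900.00/$181,320.31 = 0.007189

0.72%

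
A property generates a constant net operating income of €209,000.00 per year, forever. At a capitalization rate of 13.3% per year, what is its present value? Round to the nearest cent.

Level perpetuity: PV = C / r = €209,000.00 / 0.133 = €1,571,428.57

€1571428.57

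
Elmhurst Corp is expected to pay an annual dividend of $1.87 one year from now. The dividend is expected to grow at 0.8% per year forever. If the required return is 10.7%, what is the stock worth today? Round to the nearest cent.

$18.89

Growing perpetuity: P = D₁ / (r − g) = $1.8700 / (0.107 − 0.008) = $18.89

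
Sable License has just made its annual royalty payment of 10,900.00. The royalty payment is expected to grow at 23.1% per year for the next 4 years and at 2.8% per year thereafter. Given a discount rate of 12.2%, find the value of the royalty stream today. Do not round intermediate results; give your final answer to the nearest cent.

D_1 = 13417.90000
D_2 = 16517.43490
D_3 = 20332.96236
D_4 = 25029.87667
Terminal value at year 4: TV = D_4×(1+g_2)/(r−g_2) = 25730.71321/0.094 = 273730.99164
P_0 = D_1/(1+r)^1 + D_2/(1+r)^2 + D_3/(1+r)^3 + D_4/(1+r)^4 + TV/(1+r)^4
    = 11958.91266 + 13120.69651 + 14395.34528 + 15793.82356 + 172723.94276 = 227992.72075

227992.72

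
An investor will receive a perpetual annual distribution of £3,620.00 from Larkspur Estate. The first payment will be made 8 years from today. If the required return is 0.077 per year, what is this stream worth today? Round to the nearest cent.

Value at end of year 7: C / r = £3,620.00 / 0.077 = £47,012.9870
Discount to today: PV = £47,012.9870 / (1 + 0.077)^7 = £47,012.9870 / 1.680776 = £27,971.00

£27971.00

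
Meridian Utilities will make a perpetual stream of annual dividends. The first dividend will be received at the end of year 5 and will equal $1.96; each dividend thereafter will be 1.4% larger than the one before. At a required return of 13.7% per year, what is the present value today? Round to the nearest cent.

$9.53

Value at end of year 4: C₁ / (r − g) = $1.96 / (0.137 − 0.014) = $15.9350
Discount to today: PV = $15.9350 / (1 + 0.137)^4 = $15.9350 / 1.671252 = $9.53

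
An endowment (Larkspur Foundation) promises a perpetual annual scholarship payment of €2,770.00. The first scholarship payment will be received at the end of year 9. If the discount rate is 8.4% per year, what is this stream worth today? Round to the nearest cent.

Value at end of year 8: C / r = €2,770.00 / 0.084 = €32,976.1905
Discount to today: PV = €32,976.1905 / (1 + 0.084)^8 = €32,976.1905 / 1.906489 = €17,296.82

€17296.82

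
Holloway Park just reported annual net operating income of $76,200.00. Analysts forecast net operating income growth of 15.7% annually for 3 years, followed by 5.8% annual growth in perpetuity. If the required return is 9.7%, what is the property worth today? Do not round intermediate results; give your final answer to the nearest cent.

$2679779.06

D_1 = 88163.40000
D_2 = 102005.05380
D_3 = 118019.84725
Terminal value at year 3: TV = D_3×(1+g_2)/(r−g_2) = 124864.99839/0.039 = 3201666.62531
P_0 = D_1/(1+r)^1 + D_2/(1+r)^2 + D_3/(1+r)^3 + TV/(1+r)^3
    = 80367.73017 + 84763.41277 + 89399.51557 + 2425248.39666 = 2679779.05517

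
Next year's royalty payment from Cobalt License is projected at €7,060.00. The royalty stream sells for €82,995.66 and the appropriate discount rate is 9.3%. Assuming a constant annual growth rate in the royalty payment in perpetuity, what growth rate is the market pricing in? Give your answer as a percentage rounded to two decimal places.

P = D₁/(r−g) ⇒ g = r − D₁/P = 0.093 − €7,060.00/€82,995.66 = 0.007935

0.79%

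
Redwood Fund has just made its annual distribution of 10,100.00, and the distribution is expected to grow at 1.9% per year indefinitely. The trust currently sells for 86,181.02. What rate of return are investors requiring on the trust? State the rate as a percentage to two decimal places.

D₁ = 10,100.00 × 1.019 = 10,291.9000
P = D₁/(r − g) ⇒ r = D₁/P + g = 10,291.9000/86,181.02 + 0.019 = 0.119422 + 0.019 = 0.138422

13.84%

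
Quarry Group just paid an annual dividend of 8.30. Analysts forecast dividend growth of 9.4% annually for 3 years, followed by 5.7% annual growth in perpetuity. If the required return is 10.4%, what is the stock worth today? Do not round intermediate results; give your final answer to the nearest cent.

206.09

D_1 = 9.08020
D_2 = 9.93374
D_3 = 10.86751
Terminal value at year 3: TV = D_3×(1+g_2)/(r−g_2) = 11.48696/0.047 = 244.40337
P_0 = D_1/(1+r)^1 + D_2/(1+r)^2 + D_3/(1+r)^3 + TV/(1+r)^3
    = 8.22482 + 8.15032 + 8.07649 + 181.63518 = 206.08681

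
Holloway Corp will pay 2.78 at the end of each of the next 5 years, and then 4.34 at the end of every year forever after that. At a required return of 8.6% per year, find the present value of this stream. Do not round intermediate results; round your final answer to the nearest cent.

PV of 5-year annuity: 2.78 × [1 − (1+0.086)^−5] / 0.086 = 10.92640
Perpetuity value at year 5: 4.34 / 0.086 = 50.46512
PV of perpetuity: 50.46512 / (1+0.086)^5 = 33.40736
Total PV = 10.92640 + 33.40736 = 44.33376

44.33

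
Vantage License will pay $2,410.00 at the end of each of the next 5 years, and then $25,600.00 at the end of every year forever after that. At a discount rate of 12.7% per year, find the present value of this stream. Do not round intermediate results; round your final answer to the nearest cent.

PV of 5-year annuity: $2,410.00 × [1 − (1+0.127)^−5] / 0.127 = 8538.94397
Perpetuity value at year 5: $25,600.00 / 0.127 = 201574.80315
PV of perpetuity: 201574.80315 / (1+0.127)^5 = 110870.66799
Total PV = 8538.94397 + 110870.66799 = 119409.61196

$119409.61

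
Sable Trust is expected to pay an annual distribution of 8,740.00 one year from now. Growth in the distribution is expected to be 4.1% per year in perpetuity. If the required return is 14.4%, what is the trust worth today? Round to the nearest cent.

84854.37

Growing perpetuity: P = D₁ / (r − g) = 8,740.0000 / (0.144 − 0.041) = 84,854.37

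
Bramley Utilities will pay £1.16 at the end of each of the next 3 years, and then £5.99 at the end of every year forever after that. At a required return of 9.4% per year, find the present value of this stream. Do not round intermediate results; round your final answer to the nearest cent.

PV of 3-year annuity: £1.16 × [1 − (1+0.094)^−3] / 0.094 = 2.91549
Perpetuity value at year 3: £5.99 / 0.094 = 63.72340
PV of perpetuity: 63.72340 / (1+0.094)^3 = 48.66839
Total PV = 2.91549 + 48.66839 = 51.58389

£51.58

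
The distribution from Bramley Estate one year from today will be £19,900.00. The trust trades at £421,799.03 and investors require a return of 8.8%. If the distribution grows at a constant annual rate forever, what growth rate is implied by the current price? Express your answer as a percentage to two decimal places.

P = D₁/(r−g) ⇒ g = r − D₁/P = 0.088 − £19,900.00/£421,799.03 = 0.040821

4.08%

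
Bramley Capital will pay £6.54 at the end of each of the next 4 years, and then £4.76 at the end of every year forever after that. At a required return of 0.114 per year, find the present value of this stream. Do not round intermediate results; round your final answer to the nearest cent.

£47.23

PV of 4-year annuity: £6.54 × [1 − (1+0.114)^−4] / 0.114 = 20.11792
Perpetuity value at year 4: £4.76 / 0.114 = 41.75439
PV of perpetuity: 41.75439 / (1+0.114)^4 = 27.11199
Total PV = 20.11792 + 27.11199 = 47.22991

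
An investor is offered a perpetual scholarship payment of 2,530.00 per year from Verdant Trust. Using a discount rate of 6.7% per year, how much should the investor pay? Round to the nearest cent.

Level perpetuity: PV = C / r = 2,530.00 / 0.067 = 37,761.19

37761.19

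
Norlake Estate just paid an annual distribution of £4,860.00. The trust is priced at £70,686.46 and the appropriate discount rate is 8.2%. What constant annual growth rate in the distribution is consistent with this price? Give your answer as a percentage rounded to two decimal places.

1.24%

P = D₀(1+g)/(r−g) ⇒ P(r−g) = D₀(1+g) ⇒ g(P+D₀) = P·r − D₀
g = (P·r − D₀)/(P + D₀) = (£70,686.46×0.082 − £4,860.00) / (£70,686.46 + £4,860.00) = 0.012394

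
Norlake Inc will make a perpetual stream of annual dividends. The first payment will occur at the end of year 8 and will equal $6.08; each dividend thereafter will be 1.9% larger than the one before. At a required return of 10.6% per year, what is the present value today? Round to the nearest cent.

Value at end of year 7: C₁ / (r − g) = $6.08 / (0.106 − 0.019) = $69.8851
Discount to today: PV = $69.8851 / (1 + 0.106)^7 = $69.8851 / 2.024351 = $34.52

$34.52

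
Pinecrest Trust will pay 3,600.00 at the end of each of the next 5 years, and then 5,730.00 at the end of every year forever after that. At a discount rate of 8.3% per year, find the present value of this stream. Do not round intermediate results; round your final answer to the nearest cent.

60598.49

PV of 5-year annuity: 3,600.00 × [1 − (1+0.083)^−5] / 0.083 = 14260.81810
Perpetuity value at year 5: 5,730.00 / 0.083 = 69036.14458
PV of perpetuity: 69036.14458 / (1+0.083)^5 = 46337.67577
Total PV = 14260.81810 + 46337.67577 = 60598.49387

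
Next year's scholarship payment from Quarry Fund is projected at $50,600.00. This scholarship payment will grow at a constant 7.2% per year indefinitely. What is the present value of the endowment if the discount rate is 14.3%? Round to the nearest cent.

Growing perpetuity: P = D₁ / (r − g) = $50,600.0000 / (0.143 − 0.072) = $712,676.06

$712676.06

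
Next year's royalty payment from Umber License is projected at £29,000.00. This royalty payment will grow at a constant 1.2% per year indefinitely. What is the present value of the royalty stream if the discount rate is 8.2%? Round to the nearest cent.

Growing perpetuity: P = D₁ / (r − g) = £29,000.0000 / (0.082 − 0.012) = £414,285.71

£414285.71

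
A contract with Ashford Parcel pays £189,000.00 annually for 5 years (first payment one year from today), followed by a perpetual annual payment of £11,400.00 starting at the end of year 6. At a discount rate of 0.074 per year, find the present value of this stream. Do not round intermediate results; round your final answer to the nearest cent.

£874516.05

PV of 5-year annuity: £189,000.00 × [1 − (1+0.074)^−5] / 0.074 = 766707.86925
Perpetuity value at year 5: £11,400.00 / 0.074 = 154054.05405
PV of perpetuity: 154054.05405 / (1+0.074)^5 = 107808.18258
Total PV = 766707.86925 + 107808.18258 = 874516.05183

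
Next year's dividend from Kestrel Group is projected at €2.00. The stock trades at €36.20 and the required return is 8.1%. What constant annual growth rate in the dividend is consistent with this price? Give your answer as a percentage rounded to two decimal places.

2.58%

P = D₁/(r−g) ⇒ g = r − D₁/P = 0.081 − €2.00/€36.20 = 0.025751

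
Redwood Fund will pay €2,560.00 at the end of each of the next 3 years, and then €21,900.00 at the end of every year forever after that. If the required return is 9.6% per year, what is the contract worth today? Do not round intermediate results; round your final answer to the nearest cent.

€179688.56

PV of 3-year annuity: €2,560.00 × [1 − (1+0.096)^−3] / 0.096 = 6411.44176
Perpetuity value at year 3: €21,900.00 / 0.096 = 228125.00000
PV of perpetuity: 228125.00000 / (1+0.096)^3 = 173277.11933
Total PV = 6411.44176 + 173277.11933 = 179688.56109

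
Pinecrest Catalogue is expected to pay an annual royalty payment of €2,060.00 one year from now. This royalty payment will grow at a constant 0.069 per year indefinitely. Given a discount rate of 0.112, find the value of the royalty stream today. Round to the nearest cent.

€47906.98

Growing perpetuity: P = D₁ / (r − g) = €2,060.0000 / (0.112 − 0.069) = €47,906.98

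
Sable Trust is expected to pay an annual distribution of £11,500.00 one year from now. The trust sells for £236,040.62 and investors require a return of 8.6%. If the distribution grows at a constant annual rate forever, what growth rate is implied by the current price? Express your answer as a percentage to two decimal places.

3.73%

P = D₁/(r−g) ⇒ g = r − D₁/P = 0.086 − £11,500.00/£236,040.62 = 0.037280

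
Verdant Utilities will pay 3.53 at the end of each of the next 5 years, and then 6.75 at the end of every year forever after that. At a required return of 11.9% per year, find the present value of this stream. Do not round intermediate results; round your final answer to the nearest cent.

PV of 5-year annuity: 3.53 × [1 − (1+0.119)^−5] / 0.119 = 12.75645
Perpetuity value at year 5: 6.75 / 0.119 = 56.72269
PV of perpetuity: 56.72269 / (1+0.119)^5 = 32.33005
Total PV = 12.75645 + 32.33005 = 45.08650

45.09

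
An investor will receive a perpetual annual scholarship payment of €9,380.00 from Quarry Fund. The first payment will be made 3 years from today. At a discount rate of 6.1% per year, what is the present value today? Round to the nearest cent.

€136597.34

Value at end of year 2: C / r = €9,380.00 / 0.061 = €153,770.4918
Discount to today: PV = €153,770.4918 / (1 + 0.061)^2 = €153,770.4918 / 1.125721 = €136,597.34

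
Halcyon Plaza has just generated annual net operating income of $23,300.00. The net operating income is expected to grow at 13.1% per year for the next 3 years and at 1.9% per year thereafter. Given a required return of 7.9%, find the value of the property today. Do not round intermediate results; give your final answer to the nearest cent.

$532580.87

D_1 = 26352.30000
D_2 = 29804.45130
D_3 = 33708.83442
Terminal value at year 3: TV = D_3×(1+g_2)/(r−g_2) = 34349.30227/0.06 = 572488.37124
P_0 = D_1/(1+r)^1 + D_2/(1+r)^2 + D_3/(1+r)^3 + TV/(1+r)^3
    = 24422.89157 + 25599.89839 + 26833.62843 + 455724.45620 = 532580.87458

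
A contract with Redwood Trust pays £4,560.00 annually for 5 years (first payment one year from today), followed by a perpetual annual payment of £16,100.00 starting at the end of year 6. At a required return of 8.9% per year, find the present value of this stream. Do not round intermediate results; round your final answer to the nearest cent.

£135895.59

PV of 5-year annuity: £4,560.00 × [1 − (1+0.089)^−5] / 0.089 = 17782.92681
Perpetuity value at year 5: £16,100.00 / 0.089 = 180898.87640
PV of perpetuity: 180898.87640 / (1+0.089)^5 = 118112.66552
Total PV = 17782.92681 + 118112.66552 = 135895.59233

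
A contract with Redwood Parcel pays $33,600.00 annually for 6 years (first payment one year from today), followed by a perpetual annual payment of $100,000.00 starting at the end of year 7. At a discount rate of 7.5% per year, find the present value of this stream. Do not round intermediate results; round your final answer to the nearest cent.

PV of 6-year annuity: $33,600.00 × [1 − (1+0.075)^−6] / 0.075 = 157713.23973
Perpetuity value at year 6: $100,000.00 / 0.075 = 1333333.33333
PV of perpetuity: 1333333.33333 / (1+0.075)^6 = 863948.69129
Total PV = 157713.23973 + 863948.69129 = 1021661.93101

$1021661.93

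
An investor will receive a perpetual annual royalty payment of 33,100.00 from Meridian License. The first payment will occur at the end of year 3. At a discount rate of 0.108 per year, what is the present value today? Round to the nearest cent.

249646.06

Value at end of year 2: C / r = 33,100.00 / 0.108 = 306,481.4815
Discount to today: PV = 306,481.4815 / (1 + 0.108)^2 = 306,481.4815 / 1.227664 = 249,646.06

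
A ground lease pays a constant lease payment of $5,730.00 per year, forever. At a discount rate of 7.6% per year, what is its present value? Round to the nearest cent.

Level perpetuity: PV = C / r = $5,730.00 / 0.076 = $75,394.74

$75394.74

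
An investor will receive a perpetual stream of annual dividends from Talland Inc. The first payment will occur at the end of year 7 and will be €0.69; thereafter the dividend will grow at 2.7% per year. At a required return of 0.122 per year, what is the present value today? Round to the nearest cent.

Value at end of year 6: C₁ / (r − g) = €0.69 / (0.122 − 0.027) = €7.2632
Discount to today: PV = €7.2632 / (1 + 0.122)^6 = €7.2632 / 1.995065 = €3.64

€3.64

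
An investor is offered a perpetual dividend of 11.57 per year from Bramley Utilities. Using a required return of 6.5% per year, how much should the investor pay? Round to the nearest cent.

178.00

Level perpetuity: PV = C / r = 11.57 / 0.065 = 178.00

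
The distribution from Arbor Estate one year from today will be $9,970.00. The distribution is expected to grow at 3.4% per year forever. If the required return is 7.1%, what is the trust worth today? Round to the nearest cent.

$269459.46

Growing perpetuity: P = D₁ / (r − g) = $9,970.0000 / (0.071 − 0.034) = $269,459.46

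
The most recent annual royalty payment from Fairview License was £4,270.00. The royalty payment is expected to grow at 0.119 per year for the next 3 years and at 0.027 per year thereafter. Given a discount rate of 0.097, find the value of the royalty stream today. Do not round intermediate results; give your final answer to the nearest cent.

£79822.90

D_1 = 4778.13000
D_2 = 5346.72747
D_3 = 5982.98804
Terminal value at year 3: TV = D_3×(1+g_2)/(r−g_2) = 6144.52872/0.07 = 87778.98166
P_0 = D_1/(1+r)^1 + D_2/(1+r)^2 + D_3/(1+r)^3 + TV/(1+r)^3
    = 4355.63355 + 4442.98445 + 4532.08714 + 66492.19280 = 79822.89793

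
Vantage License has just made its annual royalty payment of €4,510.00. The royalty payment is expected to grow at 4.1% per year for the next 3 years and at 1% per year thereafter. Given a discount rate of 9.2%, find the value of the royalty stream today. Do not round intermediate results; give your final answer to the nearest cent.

D_1 = 4694.91000
D_2 = 4887.40131
D_3 = 5087.78476
Terminal value at year 3: TV = D_3×(1+g_2)/(r−g_2) = 5138.66261/0.082 = 62666.61721
P_0 = D_1/(1+r)^1 + D_2/(1+r)^2 + D_3/(1+r)^3 + TV/(1+r)^3
    = 4299.36813 + 4098.57347 + 3907.15657 + 48124.73341 = 60429.83158

€60429.83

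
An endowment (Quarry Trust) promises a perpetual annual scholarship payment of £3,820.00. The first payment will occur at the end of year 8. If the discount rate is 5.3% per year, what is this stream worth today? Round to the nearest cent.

Value at end of year 7: C / r = £3,820.00 / 0.053 = £72,075.4717
Discount to today: PV = £72,075.4717 / (1 + 0.053)^7 = £72,075.4717 / 1.435485 = £50,209.85

£50209.85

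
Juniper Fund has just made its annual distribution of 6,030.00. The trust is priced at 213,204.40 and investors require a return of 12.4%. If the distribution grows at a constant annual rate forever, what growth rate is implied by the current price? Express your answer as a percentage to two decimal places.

P = D₀(1+g)/(r−g) ⇒ P(r−g) = D₀(1+g) ⇒ g(P+D₀) = P·r − D₀
g = (P·r − D₀)/(P + D₀) = (213,204.40×0.124 − 6,030.00) / (213,204.40 + 6,030.00) = 0.093085

9.31%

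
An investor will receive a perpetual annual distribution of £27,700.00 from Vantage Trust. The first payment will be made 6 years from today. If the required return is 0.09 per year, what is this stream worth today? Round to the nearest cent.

£200034.44

Value at end of year 5: C / r = £27,700.00 / 0.09 = £307,777.7778
Discount to today: PV = £307,777.7778 / (1 + 0.09)^5 = £307,777.7778 / 1.538624 = £200,034.44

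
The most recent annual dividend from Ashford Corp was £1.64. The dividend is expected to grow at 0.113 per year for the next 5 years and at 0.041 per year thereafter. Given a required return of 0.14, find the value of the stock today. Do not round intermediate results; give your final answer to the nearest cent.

£22.93

D_1 = 1.82532
D_2 = 2.03158
D_3 = 2.26115
D_4 = 2.51666
D_5 = 2.80104
Terminal value at year 5: TV = D_5×(1+g_2)/(r−g_2) = 2.91589/0.099 = 29.45338
P_0 = D_1/(1+r)^1 + D_2/(1+r)^2 + D_3/(1+r)^3 + D_4/(1+r)^4 + D_5/(1+r)^5 + TV/(1+r)^5
    = 1.60116 + 1.56324 + 1.52621 + 1.49006 + 1.45477 + 15.29716 = 22.93261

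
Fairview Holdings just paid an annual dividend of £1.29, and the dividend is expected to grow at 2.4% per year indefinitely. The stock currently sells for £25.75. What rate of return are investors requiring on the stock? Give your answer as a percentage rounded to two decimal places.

7.53%

D₁ = £1.29 × 1.024 = £1.3210
P = D₁/(r − g) ⇒ r = D₁/P + g = £1.3210/£25.75 + 0.024 = 0.051299 + 0.024 = 0.075299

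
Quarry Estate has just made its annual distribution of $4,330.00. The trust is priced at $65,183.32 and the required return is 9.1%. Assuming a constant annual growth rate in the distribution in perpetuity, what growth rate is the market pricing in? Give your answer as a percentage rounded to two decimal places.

2.30%

P = D₀(1+g)/(r−g) ⇒ P(r−g) = D₀(1+g) ⇒ g(P+D₀) = P·r − D₀
g = (P·r − D₀)/(P + D₀) = ($65,183.32×0.091 − $4,330.00) / ($65,183.32 + $4,330.00) = 0.023041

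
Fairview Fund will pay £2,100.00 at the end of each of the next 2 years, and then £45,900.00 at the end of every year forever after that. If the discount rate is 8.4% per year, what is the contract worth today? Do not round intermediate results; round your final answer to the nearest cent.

PV of 2-year annuity: £2,100.00 × [1 − (1+0.084)^−2] / 0.084 = 3724.41824
Perpetuity value at year 2: £45,900.00 / 0.084 = 546428.57143
PV of perpetuity: 546428.57143 / (1+0.084)^2 = 465023.42989
Total PV = 3724.41824 + 465023.42989 = 468747.84813

£468747.85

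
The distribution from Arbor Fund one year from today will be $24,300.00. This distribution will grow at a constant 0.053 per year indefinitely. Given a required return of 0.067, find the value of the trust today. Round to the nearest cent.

$1735714.29

Growing perpetuity: P = D₁ / (r − g) = $24,300.0000 / (0.067 − 0.053) = $1,735,714.29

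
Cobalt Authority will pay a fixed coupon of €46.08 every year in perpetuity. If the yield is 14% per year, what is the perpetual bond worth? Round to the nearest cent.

€329.14

Level perpetuity: PV = C / r = €46.08 / 0.14 = €329.14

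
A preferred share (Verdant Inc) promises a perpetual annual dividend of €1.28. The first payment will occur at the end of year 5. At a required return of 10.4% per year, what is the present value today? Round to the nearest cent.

Value at end of year 4: C / r = €1.28 / 0.104 = €12.3077
Discount to today: PV = €12.3077 / (1 + 0.104)^4 = €12.3077 / 1.485512 = €8.29

€8.29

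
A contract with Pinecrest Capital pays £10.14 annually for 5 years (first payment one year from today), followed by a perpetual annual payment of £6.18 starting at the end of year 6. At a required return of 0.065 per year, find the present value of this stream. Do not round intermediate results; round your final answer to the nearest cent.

£111.53

PV of 5-year annuity: £10.14 × [1 − (1+0.065)^−5] / 0.065 = 42.13859
Perpetuity value at year 5: £6.18 / 0.065 = 95.07692
PV of perpetuity: 95.07692 / (1+0.065)^5 = 69.39482
Total PV = 42.13859 + 69.39482 = 111.53341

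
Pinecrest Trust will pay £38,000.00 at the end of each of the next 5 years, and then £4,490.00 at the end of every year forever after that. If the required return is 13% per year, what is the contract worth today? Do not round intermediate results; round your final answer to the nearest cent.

PV of 5-year annuity: £38,000.00 × [1 − (1+0.13)^−5] / 0.13 = 133654.78794
Perpetuity value at year 5: £4,490.00 / 0.13 = 34538.46154
PV of perpetuity: 34538.46154 / (1+0.13)^5 = 18746.09317
Total PV = 133654.78794 + 18746.09317 = 152400.88111

£152400.88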